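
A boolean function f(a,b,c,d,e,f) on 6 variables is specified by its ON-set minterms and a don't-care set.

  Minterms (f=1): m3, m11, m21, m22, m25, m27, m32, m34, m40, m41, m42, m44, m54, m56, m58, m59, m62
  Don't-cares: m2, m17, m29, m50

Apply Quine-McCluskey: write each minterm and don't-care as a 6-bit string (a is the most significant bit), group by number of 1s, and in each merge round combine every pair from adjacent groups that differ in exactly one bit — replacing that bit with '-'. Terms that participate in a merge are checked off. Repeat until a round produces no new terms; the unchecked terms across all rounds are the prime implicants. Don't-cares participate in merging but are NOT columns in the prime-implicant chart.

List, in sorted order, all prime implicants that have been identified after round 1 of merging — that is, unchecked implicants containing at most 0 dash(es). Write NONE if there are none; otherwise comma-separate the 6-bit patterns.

NONE

[col 0] 000010*, 000011*, 001011*, 010001*, 010101*, 010110*, 011001*, 011011*, 011101*, 100000*, 100010*, 101000*, 101001*, 101010*, 101100*, 110010*, 110110*, 111000*, 111010*, 111011*, 111110*
[col 1] -00010, -10110, -11011, 0-1011, 00-011, 00001-, 01-001*, 01-101*, 010-01*, 011-01*, 0110-1, 1-0010*, 1-1000*, 1-1010*, 10-000*, 10-010*, 1000-0*, 101-00, 1010-0*, 10100-, 11-010*, 11-110*, 110-10*, 111-10*, 1110-0*, 11101-
[col 2] 01--01, 1--010, 1-10-0, 10-0-0, 11--10
Prime implicants: -00010, -10110, -11011, 0-1011, 00-011, 00001-, 01--01, 0110-1, 1--010, 1-10-0, 10-0-0, 101-00, 10100-, 11--10, 11101-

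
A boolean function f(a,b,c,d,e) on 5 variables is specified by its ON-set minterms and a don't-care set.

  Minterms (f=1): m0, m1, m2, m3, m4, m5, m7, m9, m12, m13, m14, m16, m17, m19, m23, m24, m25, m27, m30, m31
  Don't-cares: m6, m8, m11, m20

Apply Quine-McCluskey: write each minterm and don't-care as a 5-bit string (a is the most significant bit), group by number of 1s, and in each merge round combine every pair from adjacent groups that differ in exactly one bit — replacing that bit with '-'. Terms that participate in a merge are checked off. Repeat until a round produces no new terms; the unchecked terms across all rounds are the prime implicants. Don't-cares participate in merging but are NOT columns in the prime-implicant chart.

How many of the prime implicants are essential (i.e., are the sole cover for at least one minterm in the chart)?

[col 0] 00000*, 00001*, 00010*, 00011*, 00100*, 00101*, 00110*, 00111*, 01000*, 01001*, 01011*, 01100*, 01101*, 01110*, 10000*, 10001*, 10011*, 10100*, 10111*, 11000*, 11001*, 11011*, 11110*, 11111*
[col 1] -0000*, -0001*, -0011*, -0100*, -0111*, -1000*, -1001*, -1011*, -1110, 0-000*, 0-001*, 0-011*, 0-100*, 0-101*, 0-110*, 00-00*, 00-01*, 00-10*, 00-11*, 000-0*, 000-1*, 0000-*, 0001-*, 001-0*, 001-1*, 0010-*, 0011-*, 01-00*, 01-01*, 010-1*, 0100-*, 011-0*, 0110-*, 1-000*, 1-001*, 1-011*, 1-111*, 10-00*, 10-11*, 100-1*, 1000-*, 11-11*, 110-1*, 1100-*, 1111-
[col 2] --000*, --001*, --011*, -0-00, -0-11, -00-1*, -000-*, -10-1*, -100-*, 0--00*, 0--01*, 0-0-1*, 0-00-*, 0-1-0, 0-10-*, 00--0*, 00--1*, 00-0-*, 00-1-*, 000--*, 001--*, 01-0-*, 1--11, 1-0-1*, 1-00-*
[col 3] --0-1, --00-, 0--0-, 00---
Prime implicants: --0-1, --00-, -0-00, -0-11, -1110, 0--0-, 0-1-0, 00---, 1--11, 1111-
PI chart (minterm → PIs covering it):
  0 | --00-,-0-00,0--0-,00---
  1 | --0-1,--00-,0--0-,00---
  2 | 00---  (sole → essential)
  3 | --0-1,-0-11,00---
  4 | -0-00,0--0-,0-1-0,00---
  5 | 0--0-,00---
  7 | -0-11,00---
  9 | --0-1,--00-,0--0-
  12 | 0--0-,0-1-0
  13 | 0--0-  (sole → essential)
  14 | -1110,0-1-0
  16 | --00-,-0-00
  17 | --0-1,--00-
  19 | --0-1,-0-11,1--11
  23 | -0-11,1--11
  24 | --00-  (sole → essential)
  25 | --0-1,--00-
  27 | --0-1,1--11
  30 | -1110,1111-
  31 | 1--11,1111-
Essential prime implicants: --00-, 0--0-, 00---

3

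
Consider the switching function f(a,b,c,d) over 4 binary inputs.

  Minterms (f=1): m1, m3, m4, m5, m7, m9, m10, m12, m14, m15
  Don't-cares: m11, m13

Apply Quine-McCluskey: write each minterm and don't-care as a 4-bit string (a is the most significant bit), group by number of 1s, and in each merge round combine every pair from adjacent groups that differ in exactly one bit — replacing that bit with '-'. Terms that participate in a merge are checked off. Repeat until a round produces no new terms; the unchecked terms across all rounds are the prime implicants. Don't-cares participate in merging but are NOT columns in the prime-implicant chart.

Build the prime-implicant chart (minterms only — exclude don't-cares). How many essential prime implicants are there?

3

Round 0: 0001✓ 0011✓ 0100✓ 0101✓ 0111✓ 1001✓ 1010✓ 1011✓ 1100✓ 1101✓ 1110✓ 1111✓
Round 1: -001✓ -011✓ -100✓ -101✓ -111✓ 0-01✓ 0-11✓ 00-1✓ 01-1✓ 010-✓ 1-01✓ 1-10✓ 1-11✓ 10-1✓ 101-✓ 11-0✓ 11-1✓ 110-✓ 111-✓
Round 2: --01✓ --11✓ -0-1✓ -1-1✓ -10- 0--1✓ 1--1✓ 1-1- 11--
Round 3: ---1
PIs = {---1, -10-, 1-1-, 11--}
Coverage chart:
  m1: ---1 ←essential
  m3: ---1 ←essential
  m4: -10- ←essential
  m5: ---1,-10-
  m7: ---1 ←essential
  m9: ---1 ←essential
  m10: 1-1- ←essential
  m12: -10-,11--
  m14: 1-1-,11--
  m15: ---1,1-1-,11--
Essential: ---1, -10-, 1-1-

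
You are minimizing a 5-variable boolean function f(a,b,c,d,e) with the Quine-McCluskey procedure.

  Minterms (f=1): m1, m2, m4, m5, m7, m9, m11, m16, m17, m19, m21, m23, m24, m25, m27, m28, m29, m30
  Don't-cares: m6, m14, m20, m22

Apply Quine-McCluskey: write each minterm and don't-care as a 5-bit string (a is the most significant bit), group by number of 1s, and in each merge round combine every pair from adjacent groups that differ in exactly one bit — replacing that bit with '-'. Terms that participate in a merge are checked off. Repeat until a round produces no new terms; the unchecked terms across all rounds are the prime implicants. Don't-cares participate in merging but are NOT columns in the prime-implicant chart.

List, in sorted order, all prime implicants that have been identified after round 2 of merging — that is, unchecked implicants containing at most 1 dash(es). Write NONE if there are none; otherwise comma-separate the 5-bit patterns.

size-2^0 implicants → 00001(✓)  00010(✓)  00100(✓)  00101(✓)  00110(✓)  00111(✓)  01001(✓)  01011(✓)  01110(✓)  10000(✓)  10001(✓)  10011(✓)  10100(✓)  10101(✓)  10110(✓)  10111(✓)  11000(✓)  11001(✓)  11011(✓)  11100(✓)  11101(✓)  11110(✓)
size-2^1 implicants → -0001(✓)  -0100(✓)  -0101(✓)  -0110(✓)  -0111(✓)  -1001(✓)  -1011(✓)  -1110(✓)  0-001(✓)  0-110(✓)  00-01(✓)  00-10  001-0(✓)  001-1(✓)  0010-(✓)  0011-(✓)  010-1(✓)  1-000(✓)  1-001(✓)  1-011(✓)  1-100(✓)  1-101(✓)  1-110(✓)  10-00(✓)  10-01(✓)  10-11(✓)  100-1(✓)  1000-(✓)  101-0(✓)  101-1(✓)  1010-(✓)  1011-(✓)  11-00(✓)  11-01(✓)  110-1(✓)  1100-(✓)  111-0(✓)  1110-(✓)
size-2^2 implicants → --001  --110  -0-01  -01-0(✓)  -01-1(✓)  -010-(✓)  -011-(✓)  -10-1  001--(✓)  1--00(✓)  1--01(✓)  1-0-1  1-00-(✓)  1-1-0  1-10-(✓)  10--1  10-0-(✓)  101--(✓)  11-0-(✓)
size-2^3 implicants → -01--  1--0-
Unchecked terms (primes): --001, --110, -0-01, -01--, -10-1, 00-10, 1--0-, 1-0-1, 1-1-0, 10--1

00-10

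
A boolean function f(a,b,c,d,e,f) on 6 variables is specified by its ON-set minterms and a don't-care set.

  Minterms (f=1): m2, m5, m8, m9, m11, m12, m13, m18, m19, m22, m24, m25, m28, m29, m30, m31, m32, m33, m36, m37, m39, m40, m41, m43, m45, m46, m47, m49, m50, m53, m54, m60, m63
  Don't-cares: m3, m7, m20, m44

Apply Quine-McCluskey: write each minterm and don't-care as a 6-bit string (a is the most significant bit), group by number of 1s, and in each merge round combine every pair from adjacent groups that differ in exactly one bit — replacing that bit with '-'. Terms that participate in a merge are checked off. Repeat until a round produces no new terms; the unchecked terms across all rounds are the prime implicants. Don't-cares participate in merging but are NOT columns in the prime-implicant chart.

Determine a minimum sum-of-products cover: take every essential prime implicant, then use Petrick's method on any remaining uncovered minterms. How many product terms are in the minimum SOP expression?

11

[col 0] 000010*, 000011*, 000101*, 000111*, 001000*, 001001*, 001011*, 001100*, 001101*, 010010*, 010011*, 010100*, 010110*, 011000*, 011001*, 011100*, 011101*, 011110*, 011111*, 100000*, 100001*, 100100*, 100101*, 100111*, 101000*, 101001*, 101011*, 101100*, 101101*, 101110*, 101111*, 110001*, 110010*, 110101*, 110110*, 111100*, 111111*
[col 1] -00101*, -00111*, -01000*, -01001*, -01011*, -01100*, -01101*, -10010*, -10110*, -11100*, -11111, 0-0010*, 0-0011*, 0-1000*, 0-1001*, 0-1100*, 0-1101*, 00-011, 00-101*, 000-11, 00001-*, 0001-1*, 001-00*, 001-01*, 0010-1*, 00100-*, 00110-*, 01-100*, 01-110*, 010-10*, 01001-*, 0101-0*, 011-00*, 011-01*, 01100-*, 0111-0*, 0111-1*, 01110-*, 01111-*, 1-0001*, 1-0101*, 1-1100*, 1-1111, 10-000*, 10-001*, 10-100*, 10-101*, 10-111*, 100-00*, 100-01*, 10000-*, 1001-1*, 10010-*, 101-00*, 101-01*, 101-11*, 1010-1*, 10100-*, 1011-0*, 1011-1*, 10110-*, 10111-*, 110-01*, 110-10*
[col 2] --1100, -0-101, -001-1, -01-00*, -01-01*, -010-1, -0100-*, -0110-*, -10-10, 0-001-, 0-1-00*, 0-1-01*, 0-100-*, 0-110-*, 001-0-*, 01-1-0, 011-0-*, 0111--, 1-0-01, 10--00*, 10--01*, 10-00-*, 10-1-1, 10-10-*, 100-0-*, 101--1, 101-0-*, 1011--
[col 3] -01-0-, 0-1-0-, 10--0-
Prime implicants: --1100, -0-101, -001-1, -01-0-, -010-1, -10-10, -11111, 0-001-, 0-1-0-, 00-011, 000-11, 01-1-0, 0111--, 1-0-01, 1-1111, 10--0-, 10-1-1, 101--1, 1011--
PI chart (minterm → PIs covering it):
  2 | 0-001-  (sole → essential)
  5 | -0-101,-001-1
  8 | -01-0-,0-1-0-
  9 | -01-0-,-010-1,0-1-0-
  11 | -010-1,00-011
  12 | --1100,-01-0-,0-1-0-
  13 | -0-101,-01-0-,0-1-0-
  18 | -10-10,0-001-
  19 | 0-001-  (sole → essential)
  22 | -10-10,01-1-0
  24 | 0-1-0-  (sole → essential)
  25 | 0-1-0-  (sole → essential)
  28 | --1100,0-1-0-,01-1-0,0111--
  29 | 0-1-0-,0111--
  30 | 01-1-0,0111--
  31 | -11111,0111--
  32 | 10--0-  (sole → essential)
  33 | 1-0-01,10--0-
  36 | 10--0-  (sole → essential)
  37 | -0-101,-001-1,1-0-01,10--0-,10-1-1
  39 | -001-1,10-1-1
  40 | -01-0-,10--0-
  41 | -01-0-,-010-1,10--0-,101--1
  43 | -010-1,101--1
  45 | -0-101,-01-0-,10--0-,10-1-1,101--1,1011--
  46 | 1011--  (sole → essential)
  47 | 1-1111,10-1-1,101--1,1011--
  49 | 1-0-01  (sole → essential)
  50 | -10-10  (sole → essential)
  53 | 1-0-01  (sole → essential)
  54 | -10-10  (sole → essential)
  60 | --1100  (sole → essential)
  63 | -11111,1-1111
Essential prime implicants: --1100, -10-10, 0-001-, 0-1-0-, 1-0-01, 10--0-, 1011--
Petrick residual → -001-1, -010-1, -11111, 01-1-0
Minimum SOP uses 11 PIs: cde'f' + b'c'df + b'cd'f + bc'ef' + bcdef + a'c'd'e + a'ce' + a'bdf' + ac'e'f + ab'e' + ab'cd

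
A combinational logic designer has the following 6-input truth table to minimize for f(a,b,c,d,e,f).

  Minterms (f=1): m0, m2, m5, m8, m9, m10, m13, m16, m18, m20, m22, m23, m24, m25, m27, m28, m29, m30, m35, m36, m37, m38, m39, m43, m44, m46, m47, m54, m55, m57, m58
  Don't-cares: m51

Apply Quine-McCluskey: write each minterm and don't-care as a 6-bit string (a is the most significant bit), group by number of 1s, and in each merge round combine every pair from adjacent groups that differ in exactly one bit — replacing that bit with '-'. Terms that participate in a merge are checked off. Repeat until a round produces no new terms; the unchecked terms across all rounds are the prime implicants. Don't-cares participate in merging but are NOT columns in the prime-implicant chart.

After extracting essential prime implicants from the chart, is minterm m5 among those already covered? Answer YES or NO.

Round 0: 000000✓ 000010✓ 000101✓ 001000✓ 001001✓ 001010✓ 001101✓ 010000✓ 010010✓ 010100✓ 010110✓ 010111✓ 011000✓ 011001✓ 011011✓ 011100✓ 011101✓ 011110✓ 100011✓ 100100✓ 100101✓ 100110✓ 100111✓ 101011✓ 101100✓ 101110✓ 101111✓ 110011✓ 110110✓ 110111✓ 111001✓ 111010
Round 1: -00101 -10110✓ -10111✓ -11001 0-0000✓ 0-0010✓ 0-1000✓ 0-1001✓ 0-1101✓ 00-000✓ 00-010✓ 00-101 0000-0✓ 001-01✓ 0010-0✓ 00100-✓ 01-000✓ 01-100✓ 01-110✓ 010-00✓ 010-10✓ 0100-0✓ 0101-0✓ 01011-✓ 011-00✓ 011-01✓ 0110-1 01100-✓ 0111-0✓ 01110-✓ 1-0011✓ 1-0110✓ 1-0111✓ 10-011✓ 10-100✓ 10-110✓ 10-111✓ 100-11✓ 1001-0✓ 1001-1✓ 10010-✓ 10011-✓ 101-11✓ 1011-0✓ 10111-✓ 110-11✓ 11011-✓
Round 2: -1011- 0--000 0-00-0 0-1-01 0-100- 00-0-0 01--00 01-1-0 010--0 011-0- 1-0-11 1-011- 10--11 10-1-0 10-11- 1001--
PIs = {-00101, -1011-, -11001, 0--000, 0-00-0, 0-1-01, 0-100-, 00-0-0, 00-101, 01--00, 01-1-0, 010--0, 011-0-, 0110-1, 1-0-11, 1-011-, 10--11, 10-1-0, 10-11-, 1001--, 111010}
Coverage chart:
  m0: 0--000,0-00-0,00-0-0
  m2: 0-00-0,00-0-0
  m5: -00101,00-101
  m8: 0--000,0-100-,00-0-0
  m9: 0-1-01,0-100-
  m10: 00-0-0 ←essential
  m13: 0-1-01,00-101
  m16: 0--000,0-00-0,01--00,010--0
  m18: 0-00-0,010--0
  m20: 01--00,01-1-0,010--0
  m22: -1011-,01-1-0,010--0
  m23: -1011- ←essential
  m24: 0--000,0-100-,01--00,011-0-
  m25: -11001,0-1-01,0-100-,011-0-,0110-1
  m27: 0110-1 ←essential
  m28: 01--00,01-1-0,011-0-
  m29: 0-1-01,011-0-
  m30: 01-1-0 ←essential
  m35: 1-0-11,10--11
  m36: 10-1-0,1001--
  m37: -00101,1001--
  m38: 1-011-,10-1-0,10-11-,1001--
  m39: 1-0-11,1-011-,10--11,10-11-,1001--
  m43: 10--11 ←essential
  m44: 10-1-0 ←essential
  m46: 10-1-0,10-11-
  m47: 10--11,10-11-
  m54: -1011-,1-011-
  m55: -1011-,1-0-11,1-011-
  m57: -11001 ←essential
  m58: 111010 ←essential
Essential: -1011-, -11001, 00-0-0, 01-1-0, 0110-1, 10--11, 10-1-0, 111010

NO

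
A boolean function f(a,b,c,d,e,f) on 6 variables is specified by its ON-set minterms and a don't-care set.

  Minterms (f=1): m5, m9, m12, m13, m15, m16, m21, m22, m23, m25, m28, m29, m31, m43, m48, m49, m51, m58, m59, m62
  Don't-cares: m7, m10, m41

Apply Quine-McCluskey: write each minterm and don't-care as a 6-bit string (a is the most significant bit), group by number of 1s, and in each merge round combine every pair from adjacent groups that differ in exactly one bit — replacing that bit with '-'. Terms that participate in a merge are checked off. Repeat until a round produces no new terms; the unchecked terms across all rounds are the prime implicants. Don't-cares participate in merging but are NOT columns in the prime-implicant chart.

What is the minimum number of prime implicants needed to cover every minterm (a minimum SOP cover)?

[col 0] 000101*, 000111*, 001001*, 001010, 001100*, 001101*, 001111*, 010000*, 010101*, 010110*, 010111*, 011001*, 011100*, 011101*, 011111*, 101001*, 101011*, 110000*, 110001*, 110011*, 111010*, 111011*, 111110*
[col 1] -01001, -10000, 0-0101*, 0-0111*, 0-1001*, 0-1100*, 0-1101*, 0-1111*, 00-101*, 00-111*, 0001-1*, 001-01*, 0011-1*, 00110-*, 01-101*, 01-111*, 0101-1*, 01011-, 011-01*, 0111-1*, 01110-*, 1-1011, 1010-1, 11-011, 1100-1, 11000-, 111-10, 11101-
[col 2] 0--101*, 0--111*, 0-01-1*, 0-1-01, 0-11-1*, 0-110-, 00-1-1*, 01-1-1*
[col 3] 0--1-1
Prime implicants: -01001, -10000, 0--1-1, 0-1-01, 0-110-, 001010, 01011-, 1-1011, 1010-1, 11-011, 1100-1, 11000-, 111-10, 11101-
PI chart (minterm → PIs covering it):
  5 | 0--1-1  (sole → essential)
  9 | -01001,0-1-01
  12 | 0-110-  (sole → essential)
  13 | 0--1-1,0-1-01,0-110-
  15 | 0--1-1  (sole → essential)
  16 | -10000  (sole → essential)
  21 | 0--1-1  (sole → essential)
  22 | 01011-  (sole → essential)
  23 | 0--1-1,01011-
  25 | 0-1-01  (sole → essential)
  28 | 0-110-  (sole → essential)
  29 | 0--1-1,0-1-01,0-110-
  31 | 0--1-1  (sole → essential)
  43 | 1-1011,1010-1
  48 | -10000,11000-
  49 | 1100-1,11000-
  51 | 11-011,1100-1
  58 | 111-10,11101-
  59 | 1-1011,11-011,11101-
  62 | 111-10  (sole → essential)
Essential prime implicants: -10000, 0--1-1, 0-1-01, 0-110-, 01011-, 111-10
Petrick residual → 1-1011, 1100-1
Minimum SOP uses 8 PIs: bc'd'e'f' + a'df + a'ce'f + a'cde' + a'bc'de + acd'ef + abc'd'f + abcef'

8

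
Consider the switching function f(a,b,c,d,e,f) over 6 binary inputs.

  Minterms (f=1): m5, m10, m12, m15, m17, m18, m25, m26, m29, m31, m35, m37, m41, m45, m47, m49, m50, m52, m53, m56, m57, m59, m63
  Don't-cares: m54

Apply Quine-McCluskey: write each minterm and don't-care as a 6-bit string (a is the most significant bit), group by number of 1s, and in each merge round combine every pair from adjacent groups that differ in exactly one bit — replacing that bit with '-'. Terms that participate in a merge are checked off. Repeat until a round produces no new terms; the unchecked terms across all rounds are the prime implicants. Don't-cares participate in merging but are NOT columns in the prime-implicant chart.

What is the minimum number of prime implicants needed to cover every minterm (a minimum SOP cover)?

12

size-2^0 implicants → 000101(✓)  001010(✓)  001100  001111(✓)  010001(✓)  010010(✓)  011001(✓)  011010(✓)  011101(✓)  011111(✓)  100011  100101(✓)  101001(✓)  101101(✓)  101111(✓)  110001(✓)  110010(✓)  110100(✓)  110101(✓)  110110(✓)  111000(✓)  111001(✓)  111011(✓)  111111(✓)
size-2^1 implicants → -00101  -01111(✓)  -10001(✓)  -10010  -11001(✓)  -11111(✓)  0-1010  0-1111(✓)  01-001(✓)  01-010  011-01  0111-1  1-0101  1-1001  1-1111(✓)  10-101  101-01  1011-1  11-001(✓)  110-01  110-10  1101-0  11010-  111-11  1110-1  11100-
size-2^2 implicants → --1111  -1-001
Unchecked terms (primes): --1111, -00101, -1-001, -10010, 0-1010, 001100, 01-010, 011-01, 0111-1, 1-0101, 1-1001, 10-101, 100011, 101-01, 1011-1, 110-01, 110-10, 1101-0, 11010-, 111-11, 1110-1, 11100-
Minterm coverage:
  m5 ⊆ -00101 [E]
  m10 ⊆ 0-1010 [E]
  m12 ⊆ 001100 [E]
  m15 ⊆ --1111 [E]
  m17 ⊆ -1-001 [E]
  m18 ⊆ -10010,01-010
  m25 ⊆ -1-001,011-01
  m26 ⊆ 0-1010,01-010
  m29 ⊆ 011-01,0111-1
  m31 ⊆ --1111,0111-1
  m35 ⊆ 100011 [E]
  m37 ⊆ -00101,1-0101,10-101
  m41 ⊆ 1-1001,101-01
  m45 ⊆ 10-101,101-01,1011-1
  m47 ⊆ --1111,1011-1
  m49 ⊆ -1-001,110-01
  m50 ⊆ -10010,110-10
  m52 ⊆ 1101-0,11010-
  m53 ⊆ 1-0101,110-01,11010-
  m56 ⊆ 11100- [E]
  m57 ⊆ -1-001,1-1001,1110-1,11100-
  m59 ⊆ 111-11,1110-1
  m63 ⊆ --1111,111-11
E = {--1111, -00101, -1-001, 0-1010, 001100, 100011, 11100-}
Petrick residual → -10010, 011-01, 101-01, 11010-, 111-11
Cover = cdef + b'c'de'f + bd'e'f + bc'd'ef' + a'cd'ef' + a'b'cde'f' + a'bce'f + ab'c'd'ef + ab'ce'f + abc'de' + abcef + abcd'e'  |cover|=12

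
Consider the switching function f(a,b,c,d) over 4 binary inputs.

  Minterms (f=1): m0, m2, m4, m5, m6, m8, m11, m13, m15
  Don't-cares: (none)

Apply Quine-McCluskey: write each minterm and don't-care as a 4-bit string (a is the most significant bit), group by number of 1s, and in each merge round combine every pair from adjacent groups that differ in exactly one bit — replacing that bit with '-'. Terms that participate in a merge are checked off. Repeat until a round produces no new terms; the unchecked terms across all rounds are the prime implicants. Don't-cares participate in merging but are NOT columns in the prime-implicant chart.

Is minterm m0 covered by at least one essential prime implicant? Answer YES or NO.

YES

size-2^0 implicants → 0000(✓)  0010(✓)  0100(✓)  0101(✓)  0110(✓)  1000(✓)  1011(✓)  1101(✓)  1111(✓)
size-2^1 implicants → -000  -101  0-00(✓)  0-10(✓)  00-0(✓)  01-0(✓)  010-  1-11  11-1
size-2^2 implicants → 0--0
Unchecked terms (primes): -000, -101, 0--0, 010-, 1-11, 11-1
Minterm coverage:
  m0 ⊆ -000,0--0
  m2 ⊆ 0--0 [E]
  m4 ⊆ 0--0,010-
  m5 ⊆ -101,010-
  m6 ⊆ 0--0 [E]
  m8 ⊆ -000 [E]
  m11 ⊆ 1-11 [E]
  m13 ⊆ -101,11-1
  m15 ⊆ 1-11,11-1
E = {-000, 0--0, 1-11}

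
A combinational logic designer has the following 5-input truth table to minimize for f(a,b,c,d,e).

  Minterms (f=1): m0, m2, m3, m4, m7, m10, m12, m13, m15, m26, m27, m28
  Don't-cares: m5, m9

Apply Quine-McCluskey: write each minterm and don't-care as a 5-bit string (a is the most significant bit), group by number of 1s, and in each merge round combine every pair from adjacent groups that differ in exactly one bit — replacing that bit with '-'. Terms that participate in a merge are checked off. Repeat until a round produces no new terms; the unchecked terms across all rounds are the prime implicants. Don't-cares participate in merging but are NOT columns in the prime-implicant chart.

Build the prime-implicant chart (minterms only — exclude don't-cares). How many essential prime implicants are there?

3

[col 0] 00000*, 00010*, 00011*, 00100*, 00101*, 00111*, 01001*, 01010*, 01100*, 01101*, 01111*, 11010*, 11011*, 11100*
[col 1] -1010, -1100, 0-010, 0-100*, 0-101*, 0-111*, 00-00, 00-11, 000-0, 0001-, 001-1*, 0010-*, 01-01, 011-1*, 0110-*, 1101-
[col 2] 0-1-1, 0-10-
Prime implicants: -1010, -1100, 0-010, 0-1-1, 0-10-, 00-00, 00-11, 000-0, 0001-, 01-01, 1101-
PI chart (minterm → PIs covering it):
  0 | 00-00,000-0
  2 | 0-010,000-0,0001-
  3 | 00-11,0001-
  4 | 0-10-,00-00
  7 | 0-1-1,00-11
  10 | -1010,0-010
  12 | -1100,0-10-
  13 | 0-1-1,0-10-,01-01
  15 | 0-1-1  (sole → essential)
  26 | -1010,1101-
  27 | 1101-  (sole → essential)
  28 | -1100  (sole → essential)
Essential prime implicants: -1100, 0-1-1, 1101-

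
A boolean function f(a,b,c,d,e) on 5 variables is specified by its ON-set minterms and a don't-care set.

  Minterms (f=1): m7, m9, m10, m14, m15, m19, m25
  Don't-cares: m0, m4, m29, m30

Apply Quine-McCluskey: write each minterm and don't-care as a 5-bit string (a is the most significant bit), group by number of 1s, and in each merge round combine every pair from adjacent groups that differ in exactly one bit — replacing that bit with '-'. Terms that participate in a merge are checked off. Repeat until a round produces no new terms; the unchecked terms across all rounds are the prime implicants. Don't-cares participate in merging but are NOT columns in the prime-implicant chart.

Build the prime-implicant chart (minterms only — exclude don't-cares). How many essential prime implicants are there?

4

size-2^0 implicants → 00000(✓)  00100(✓)  00111(✓)  01001(✓)  01010(✓)  01110(✓)  01111(✓)  10011  11001(✓)  11101(✓)  11110(✓)
size-2^1 implicants → -1001  -1110  0-111  00-00  01-10  0111-  11-01
Unchecked terms (primes): -1001, -1110, 0-111, 00-00, 01-10, 0111-, 10011, 11-01
Minterm coverage:
  m7 ⊆ 0-111 [E]
  m9 ⊆ -1001 [E]
  m10 ⊆ 01-10 [E]
  m14 ⊆ -1110,01-10,0111-
  m15 ⊆ 0-111,0111-
  m19 ⊆ 10011 [E]
  m25 ⊆ -1001,11-01
E = {-1001, 0-111, 01-10, 10011}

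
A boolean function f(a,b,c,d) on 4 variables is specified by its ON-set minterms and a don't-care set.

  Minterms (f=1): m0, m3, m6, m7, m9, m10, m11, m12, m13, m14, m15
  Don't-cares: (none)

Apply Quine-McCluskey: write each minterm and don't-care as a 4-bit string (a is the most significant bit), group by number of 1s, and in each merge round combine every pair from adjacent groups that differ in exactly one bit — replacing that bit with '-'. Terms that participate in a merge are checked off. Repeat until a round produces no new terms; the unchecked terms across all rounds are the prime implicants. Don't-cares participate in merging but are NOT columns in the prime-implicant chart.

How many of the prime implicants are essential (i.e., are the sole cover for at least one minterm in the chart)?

[col 0] 0000, 0011*, 0110*, 0111*, 1001*, 1010*, 1011*, 1100*, 1101*, 1110*, 1111*
[col 1] -011*, -110*, -111*, 0-11*, 011-*, 1-01*, 1-10*, 1-11*, 10-1*, 101-*, 11-0*, 11-1*, 110-*, 111-*
[col 2] --11, -11-, 1--1, 1-1-, 11--
Prime implicants: --11, -11-, 0000, 1--1, 1-1-, 11--
PI chart (minterm → PIs covering it):
  0 | 0000  (sole → essential)
  3 | --11  (sole → essential)
  6 | -11-  (sole → essential)
  7 | --11,-11-
  9 | 1--1  (sole → essential)
  10 | 1-1-  (sole → essential)
  11 | --11,1--1,1-1-
  12 | 11--  (sole → essential)
  13 | 1--1,11--
  14 | -11-,1-1-,11--
  15 | --11,-11-,1--1,1-1-,11--
Essential prime implicants: --11, -11-, 0000, 1--1, 1-1-, 11--

6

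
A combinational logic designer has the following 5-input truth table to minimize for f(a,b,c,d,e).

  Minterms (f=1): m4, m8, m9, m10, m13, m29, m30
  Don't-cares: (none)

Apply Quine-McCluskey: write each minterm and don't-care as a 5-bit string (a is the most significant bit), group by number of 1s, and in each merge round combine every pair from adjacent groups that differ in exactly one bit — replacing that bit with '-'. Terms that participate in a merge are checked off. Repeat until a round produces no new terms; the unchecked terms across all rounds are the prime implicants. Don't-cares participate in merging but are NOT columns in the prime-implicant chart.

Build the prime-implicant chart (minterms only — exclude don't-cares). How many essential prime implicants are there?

size-2^0 implicants → 00100  01000(✓)  01001(✓)  01010(✓)  01101(✓)  11101(✓)  11110
size-2^1 implicants → -1101  01-01  010-0  0100-
Unchecked terms (primes): -1101, 00100, 01-01, 010-0, 0100-, 11110
Minterm coverage:
  m4 ⊆ 00100 [E]
  m8 ⊆ 010-0,0100-
  m9 ⊆ 01-01,0100-
  m10 ⊆ 010-0 [E]
  m13 ⊆ -1101,01-01
  m29 ⊆ -1101 [E]
  m30 ⊆ 11110 [E]
E = {-1101, 00100, 010-0, 11110}

4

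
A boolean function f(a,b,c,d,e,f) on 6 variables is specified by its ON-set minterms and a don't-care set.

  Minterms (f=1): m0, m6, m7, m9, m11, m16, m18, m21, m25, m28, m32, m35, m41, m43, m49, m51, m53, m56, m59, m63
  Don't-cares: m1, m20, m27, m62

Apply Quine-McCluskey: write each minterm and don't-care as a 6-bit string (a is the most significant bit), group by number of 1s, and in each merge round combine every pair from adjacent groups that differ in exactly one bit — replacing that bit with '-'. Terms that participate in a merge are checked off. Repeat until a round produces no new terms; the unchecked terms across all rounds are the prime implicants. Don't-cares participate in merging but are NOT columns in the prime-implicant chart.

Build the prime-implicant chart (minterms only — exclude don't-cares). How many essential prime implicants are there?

size-2^0 implicants → 000000(✓)  000001(✓)  000110(✓)  000111(✓)  001001(✓)  001011(✓)  010000(✓)  010010(✓)  010100(✓)  010101(✓)  011001(✓)  011011(✓)  011100(✓)  100000(✓)  100011(✓)  101001(✓)  101011(✓)  110001(✓)  110011(✓)  110101(✓)  111000  111011(✓)  111110(✓)  111111(✓)
size-2^1 implicants → -00000  -01001(✓)  -01011(✓)  -10101  -11011(✓)  0-0000  0-1001(✓)  0-1011(✓)  00-001  00000-  00011-  0010-1(✓)  01-100  010-00  0100-0  01010-  0110-1(✓)  1-0011(✓)  1-1011(✓)  10-011(✓)  1010-1(✓)  11-011(✓)  110-01  1100-1  111-11  11111-
size-2^2 implicants → --1011  -010-1  0-10-1  1--011
Unchecked terms (primes): --1011, -00000, -010-1, -10101, 0-0000, 0-10-1, 00-001, 00000-, 00011-, 01-100, 010-00, 0100-0, 01010-, 1--011, 110-01, 1100-1, 111-11, 111000, 11111-
Minterm coverage:
  m0 ⊆ -00000,0-0000,00000-
  m6 ⊆ 00011- [E]
  m7 ⊆ 00011- [E]
  m9 ⊆ -010-1,0-10-1,00-001
  m11 ⊆ --1011,-010-1,0-10-1
  m16 ⊆ 0-0000,010-00,0100-0
  m18 ⊆ 0100-0 [E]
  m21 ⊆ -10101,01010-
  m25 ⊆ 0-10-1 [E]
  m28 ⊆ 01-100 [E]
  m32 ⊆ -00000 [E]
  m35 ⊆ 1--011 [E]
  m41 ⊆ -010-1 [E]
  m43 ⊆ --1011,-010-1,1--011
  m49 ⊆ 110-01,1100-1
  m51 ⊆ 1--011,1100-1
  m53 ⊆ -10101,110-01
  m56 ⊆ 111000 [E]
  m59 ⊆ --1011,1--011,111-11
  m63 ⊆ 111-11,11111-
E = {-00000, -010-1, 0-10-1, 00011-, 01-100, 0100-0, 1--011, 111000}

8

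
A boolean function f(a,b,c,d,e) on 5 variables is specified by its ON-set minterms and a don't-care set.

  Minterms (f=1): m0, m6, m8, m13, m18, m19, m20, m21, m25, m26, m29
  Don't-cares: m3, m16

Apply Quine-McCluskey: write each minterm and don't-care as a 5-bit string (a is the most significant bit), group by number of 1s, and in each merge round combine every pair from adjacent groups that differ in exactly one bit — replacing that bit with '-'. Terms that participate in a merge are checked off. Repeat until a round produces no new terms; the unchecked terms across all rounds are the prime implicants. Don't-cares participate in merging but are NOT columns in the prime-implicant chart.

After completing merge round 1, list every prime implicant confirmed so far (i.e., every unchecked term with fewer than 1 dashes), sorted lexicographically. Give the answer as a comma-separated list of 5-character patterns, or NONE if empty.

Round 0: 00000✓ 00011✓ 00110 01000✓ 01101✓ 10000✓ 10010✓ 10011✓ 10100✓ 10101✓ 11001✓ 11010✓ 11101✓
Round 1: -0000 -0011 -1101 0-000 1-010 1-101 10-00 100-0 1001- 1010- 11-01
PIs = {-0000, -0011, -1101, 0-000, 00110, 1-010, 1-101, 10-00, 100-0, 1001-, 1010-, 11-01}

00110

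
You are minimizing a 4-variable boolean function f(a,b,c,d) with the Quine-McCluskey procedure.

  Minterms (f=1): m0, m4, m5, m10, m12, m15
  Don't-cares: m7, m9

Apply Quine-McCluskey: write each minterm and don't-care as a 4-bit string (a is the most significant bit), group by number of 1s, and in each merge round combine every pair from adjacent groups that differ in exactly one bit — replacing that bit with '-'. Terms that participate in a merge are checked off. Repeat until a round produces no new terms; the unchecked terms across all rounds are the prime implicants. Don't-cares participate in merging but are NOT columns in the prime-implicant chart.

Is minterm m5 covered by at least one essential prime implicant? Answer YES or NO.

[col 0] 0000*, 0100*, 0101*, 0111*, 1001, 1010, 1100*, 1111*
[col 1] -100, -111, 0-00, 01-1, 010-
Prime implicants: -100, -111, 0-00, 01-1, 010-, 1001, 1010
PI chart (minterm → PIs covering it):
  0 | 0-00  (sole → essential)
  4 | -100,0-00,010-
  5 | 01-1,010-
  10 | 1010  (sole → essential)
  12 | -100  (sole → essential)
  15 | -111  (sole → essential)
Essential prime implicants: -100, -111, 0-00, 1010

NO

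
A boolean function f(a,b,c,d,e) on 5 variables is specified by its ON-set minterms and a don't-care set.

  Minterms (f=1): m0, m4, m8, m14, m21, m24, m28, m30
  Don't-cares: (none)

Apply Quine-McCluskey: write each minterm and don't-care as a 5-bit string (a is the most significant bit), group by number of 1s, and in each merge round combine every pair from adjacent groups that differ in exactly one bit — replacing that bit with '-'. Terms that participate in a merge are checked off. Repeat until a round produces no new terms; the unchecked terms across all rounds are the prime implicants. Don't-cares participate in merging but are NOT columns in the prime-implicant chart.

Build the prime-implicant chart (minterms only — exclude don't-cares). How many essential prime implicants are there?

3

size-2^0 implicants → 00000(✓)  00100(✓)  01000(✓)  01110(✓)  10101  11000(✓)  11100(✓)  11110(✓)
size-2^1 implicants → -1000  -1110  0-000  00-00  11-00  111-0
Unchecked terms (primes): -1000, -1110, 0-000, 00-00, 10101, 11-00, 111-0
Minterm coverage:
  m0 ⊆ 0-000,00-00
  m4 ⊆ 00-00 [E]
  m8 ⊆ -1000,0-000
  m14 ⊆ -1110 [E]
  m21 ⊆ 10101 [E]
  m24 ⊆ -1000,11-00
  m28 ⊆ 11-00,111-0
  m30 ⊆ -1110,111-0
E = {-1110, 00-00, 10101}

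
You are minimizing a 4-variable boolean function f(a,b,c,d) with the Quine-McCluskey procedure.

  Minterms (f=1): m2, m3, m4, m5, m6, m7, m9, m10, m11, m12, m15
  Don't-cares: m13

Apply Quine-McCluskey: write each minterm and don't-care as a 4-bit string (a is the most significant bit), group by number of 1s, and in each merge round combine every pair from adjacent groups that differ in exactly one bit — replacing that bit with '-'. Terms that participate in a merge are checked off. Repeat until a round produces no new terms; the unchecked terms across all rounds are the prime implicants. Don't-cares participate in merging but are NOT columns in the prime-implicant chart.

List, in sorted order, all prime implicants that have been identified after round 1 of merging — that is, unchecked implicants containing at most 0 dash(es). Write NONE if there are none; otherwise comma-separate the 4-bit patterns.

[col 0] 0010*, 0011*, 0100*, 0101*, 0110*, 0111*, 1001*, 1010*, 1011*, 1100*, 1101*, 1111*
[col 1] -010*, -011*, -100*, -101*, -111*, 0-10*, 0-11*, 001-*, 01-0*, 01-1*, 010-*, 011-*, 1-01*, 1-11*, 10-1*, 101-*, 11-1*, 110-*
[col 2] --11, -01-, -1-1, -10-, 0-1-, 01--, 1--1
Prime implicants: --11, -01-, -1-1, -10-, 0-1-, 01--, 1--1

NONE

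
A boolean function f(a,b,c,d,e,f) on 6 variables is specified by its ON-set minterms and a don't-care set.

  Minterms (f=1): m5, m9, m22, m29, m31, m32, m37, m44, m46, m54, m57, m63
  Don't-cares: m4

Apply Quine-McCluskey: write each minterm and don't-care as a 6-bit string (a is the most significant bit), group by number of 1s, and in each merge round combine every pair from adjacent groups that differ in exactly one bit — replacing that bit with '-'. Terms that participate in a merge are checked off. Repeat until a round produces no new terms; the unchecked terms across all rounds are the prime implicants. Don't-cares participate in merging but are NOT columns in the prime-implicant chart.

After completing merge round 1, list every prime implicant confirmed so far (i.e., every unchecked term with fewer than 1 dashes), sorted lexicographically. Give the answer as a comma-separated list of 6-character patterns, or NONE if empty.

001001, 100000, 111001

size-2^0 implicants → 000100(✓)  000101(✓)  001001  010110(✓)  011101(✓)  011111(✓)  100000  100101(✓)  101100(✓)  101110(✓)  110110(✓)  111001  111111(✓)
size-2^1 implicants → -00101  -10110  -11111  00010-  0111-1  1011-0
Unchecked terms (primes): -00101, -10110, -11111, 00010-, 001001, 0111-1, 100000, 1011-0, 111001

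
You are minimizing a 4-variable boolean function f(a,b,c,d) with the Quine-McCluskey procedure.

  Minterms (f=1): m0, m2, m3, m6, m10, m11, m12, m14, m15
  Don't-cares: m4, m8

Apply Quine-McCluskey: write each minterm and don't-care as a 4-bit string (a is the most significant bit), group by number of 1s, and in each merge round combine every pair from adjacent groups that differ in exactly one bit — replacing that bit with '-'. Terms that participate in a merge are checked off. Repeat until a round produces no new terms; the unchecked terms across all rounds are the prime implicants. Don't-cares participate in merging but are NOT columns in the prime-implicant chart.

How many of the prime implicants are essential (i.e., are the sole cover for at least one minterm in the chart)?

[col 0] 0000*, 0010*, 0011*, 0100*, 0110*, 1000*, 1010*, 1011*, 1100*, 1110*, 1111*
[col 1] -000*, -010*, -011*, -100*, -110*, 0-00*, 0-10*, 00-0*, 001-*, 01-0*, 1-00*, 1-10*, 1-11*, 10-0*, 101-*, 11-0*, 111-*
[col 2] --00*, --10*, -0-0*, -01-, -1-0*, 0--0*, 1--0*, 1-1-
[col 3] ---0
Prime implicants: ---0, -01-, 1-1-
PI chart (minterm → PIs covering it):
  0 | ---0  (sole → essential)
  2 | ---0,-01-
  3 | -01-  (sole → essential)
  6 | ---0  (sole → essential)
  10 | ---0,-01-,1-1-
  11 | -01-,1-1-
  12 | ---0  (sole → essential)
  14 | ---0,1-1-
  15 | 1-1-  (sole → essential)
Essential prime implicants: ---0, -01-, 1-1-

3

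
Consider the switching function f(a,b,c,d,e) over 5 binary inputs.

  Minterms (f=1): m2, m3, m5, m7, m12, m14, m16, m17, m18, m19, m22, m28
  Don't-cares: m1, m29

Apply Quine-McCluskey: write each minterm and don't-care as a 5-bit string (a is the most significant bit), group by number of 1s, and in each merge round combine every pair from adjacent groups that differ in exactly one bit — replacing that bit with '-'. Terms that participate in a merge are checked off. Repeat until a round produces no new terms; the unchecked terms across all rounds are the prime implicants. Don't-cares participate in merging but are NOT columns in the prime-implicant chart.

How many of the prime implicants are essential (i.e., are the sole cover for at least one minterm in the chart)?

5

size-2^0 implicants → 00001(✓)  00010(✓)  00011(✓)  00101(✓)  00111(✓)  01100(✓)  01110(✓)  10000(✓)  10001(✓)  10010(✓)  10011(✓)  10110(✓)  11100(✓)  11101(✓)
size-2^1 implicants → -0001(✓)  -0010(✓)  -0011(✓)  -1100  00-01(✓)  00-11(✓)  000-1(✓)  0001-(✓)  001-1(✓)  011-0  10-10  100-0(✓)  100-1(✓)  1000-(✓)  1001-(✓)  1110-
size-2^2 implicants → -00-1  -001-  00--1  100--
Unchecked terms (primes): -00-1, -001-, -1100, 00--1, 011-0, 10-10, 100--, 1110-
Minterm coverage:
  m2 ⊆ -001- [E]
  m3 ⊆ -00-1,-001-,00--1
  m5 ⊆ 00--1 [E]
  m7 ⊆ 00--1 [E]
  m12 ⊆ -1100,011-0
  m14 ⊆ 011-0 [E]
  m16 ⊆ 100-- [E]
  m17 ⊆ -00-1,100--
  m18 ⊆ -001-,10-10,100--
  m19 ⊆ -00-1,-001-,100--
  m22 ⊆ 10-10 [E]
  m28 ⊆ -1100,1110-
E = {-001-, 00--1, 011-0, 10-10, 100--}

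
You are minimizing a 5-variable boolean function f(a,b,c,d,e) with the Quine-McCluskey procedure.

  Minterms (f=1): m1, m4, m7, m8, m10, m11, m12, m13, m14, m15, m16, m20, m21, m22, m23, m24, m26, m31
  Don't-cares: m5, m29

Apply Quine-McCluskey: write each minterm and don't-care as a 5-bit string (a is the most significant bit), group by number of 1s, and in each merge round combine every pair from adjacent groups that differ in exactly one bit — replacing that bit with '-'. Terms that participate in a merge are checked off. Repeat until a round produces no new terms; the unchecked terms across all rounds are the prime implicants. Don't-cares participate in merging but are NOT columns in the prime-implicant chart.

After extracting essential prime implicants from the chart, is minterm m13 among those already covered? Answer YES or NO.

YES

[col 0] 00001*, 00100*, 00101*, 00111*, 01000*, 01010*, 01011*, 01100*, 01101*, 01110*, 01111*, 10000*, 10100*, 10101*, 10110*, 10111*, 11000*, 11010*, 11101*, 11111*
[col 1] -0100*, -0101*, -0111*, -1000*, -1010*, -1101*, -1111*, 0-100*, 0-101*, 0-111*, 00-01, 001-1*, 0010-*, 01-00*, 01-10*, 01-11*, 010-0*, 0101-*, 011-0*, 011-1*, 0110-*, 0111-*, 1-000, 1-101*, 1-111*, 10-00, 101-0*, 101-1*, 1010-*, 1011-*, 110-0*, 111-1*
[col 2] --101*, --111*, -01-1*, -010-, -10-0, -11-1*, 0-1-1*, 0-10-, 01--0, 01-1-, 011--, 1-1-1*, 101--
[col 3] --1-1
Prime implicants: --1-1, -010-, -10-0, 0-10-, 00-01, 01--0, 01-1-, 011--, 1-000, 10-00, 101--
PI chart (minterm → PIs covering it):
  1 | 00-01  (sole → essential)
  4 | -010-,0-10-
  7 | --1-1  (sole → essential)
  8 | -10-0,01--0
  10 | -10-0,01--0,01-1-
  11 | 01-1-  (sole → essential)
  12 | 0-10-,01--0,011--
  13 | --1-1,0-10-,011--
  14 | 01--0,01-1-,011--
  15 | --1-1,01-1-,011--
  16 | 1-000,10-00
  20 | -010-,10-00,101--
  21 | --1-1,-010-,101--
  22 | 101--  (sole → essential)
  23 | --1-1,101--
  24 | -10-0,1-000
  26 | -10-0  (sole → essential)
  31 | --1-1  (sole → essential)
Essential prime implicants: --1-1, -10-0, 00-01, 01-1-, 101--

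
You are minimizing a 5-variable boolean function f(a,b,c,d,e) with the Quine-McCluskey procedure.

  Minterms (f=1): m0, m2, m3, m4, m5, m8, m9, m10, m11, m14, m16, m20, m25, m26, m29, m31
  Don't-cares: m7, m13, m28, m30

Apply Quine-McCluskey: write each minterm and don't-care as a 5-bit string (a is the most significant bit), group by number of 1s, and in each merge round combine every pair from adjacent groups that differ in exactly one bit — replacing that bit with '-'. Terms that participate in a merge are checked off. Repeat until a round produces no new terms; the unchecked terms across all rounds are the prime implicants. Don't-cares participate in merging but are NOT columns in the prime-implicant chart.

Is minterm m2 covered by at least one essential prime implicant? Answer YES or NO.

NO

size-2^0 implicants → 00000(✓)  00010(✓)  00011(✓)  00100(✓)  00101(✓)  00111(✓)  01000(✓)  01001(✓)  01010(✓)  01011(✓)  01101(✓)  01110(✓)  10000(✓)  10100(✓)  11001(✓)  11010(✓)  11100(✓)  11101(✓)  11110(✓)  11111(✓)
size-2^1 implicants → -0000(✓)  -0100(✓)  -1001(✓)  -1010(✓)  -1101(✓)  -1110(✓)  0-000(✓)  0-010(✓)  0-011(✓)  0-101  00-00(✓)  00-11  000-0(✓)  0001-(✓)  001-1  0010-  01-01(✓)  01-10(✓)  010-0(✓)  010-1(✓)  0100-(✓)  0101-(✓)  1-100  10-00(✓)  11-01(✓)  11-10(✓)  111-0(✓)  111-1(✓)  1110-(✓)  1111-(✓)
size-2^2 implicants → -0-00  -1-01  -1-10  0-0-0  0-01-  010--  111--
Unchecked terms (primes): -0-00, -1-01, -1-10, 0-0-0, 0-01-, 0-101, 00-11, 001-1, 0010-, 010--, 1-100, 111--
Minterm coverage:
  m0 ⊆ -0-00,0-0-0
  m2 ⊆ 0-0-0,0-01-
  m3 ⊆ 0-01-,00-11
  m4 ⊆ -0-00,0010-
  m5 ⊆ 0-101,001-1,0010-
  m8 ⊆ 0-0-0,010--
  m9 ⊆ -1-01,010--
  m10 ⊆ -1-10,0-0-0,0-01-,010--
  m11 ⊆ 0-01-,010--
  m14 ⊆ -1-10 [E]
  m16 ⊆ -0-00 [E]
  m20 ⊆ -0-00,1-100
  m25 ⊆ -1-01 [E]
  m26 ⊆ -1-10 [E]
  m29 ⊆ -1-01,111--
  m31 ⊆ 111-- [E]
E = {-0-00, -1-01, -1-10, 111--}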